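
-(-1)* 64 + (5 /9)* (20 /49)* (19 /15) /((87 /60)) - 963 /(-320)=825135581/12277440 = 67.21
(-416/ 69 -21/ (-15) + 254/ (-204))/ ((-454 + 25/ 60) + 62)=0.02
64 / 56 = 8/7 = 1.14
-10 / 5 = -2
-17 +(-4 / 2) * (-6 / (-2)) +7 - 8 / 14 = -116/7 = -16.57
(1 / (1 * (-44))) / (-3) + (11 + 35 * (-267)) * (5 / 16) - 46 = -782197/264 = -2962.87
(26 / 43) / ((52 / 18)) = 0.21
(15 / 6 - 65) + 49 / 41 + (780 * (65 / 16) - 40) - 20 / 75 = 7545259/2460 = 3067.18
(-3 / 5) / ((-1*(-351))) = -1/585 = 0.00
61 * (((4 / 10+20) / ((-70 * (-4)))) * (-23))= -71553/700 = -102.22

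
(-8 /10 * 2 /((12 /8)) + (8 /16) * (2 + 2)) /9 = 14/135 = 0.10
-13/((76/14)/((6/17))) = -273/323 = -0.85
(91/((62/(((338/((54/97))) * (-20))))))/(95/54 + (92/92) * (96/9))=-29835260/20801 = -1434.32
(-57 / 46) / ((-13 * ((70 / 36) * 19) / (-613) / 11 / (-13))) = 182061/805 = 226.16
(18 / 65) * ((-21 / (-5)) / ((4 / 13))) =189/50 = 3.78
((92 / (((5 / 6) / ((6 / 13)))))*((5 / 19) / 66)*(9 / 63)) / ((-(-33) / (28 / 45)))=736/1344915 = 0.00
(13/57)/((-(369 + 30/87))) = -377/610527 = 0.00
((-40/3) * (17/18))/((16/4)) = -85/27 = -3.15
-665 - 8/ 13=-8653/13 = -665.62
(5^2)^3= 15625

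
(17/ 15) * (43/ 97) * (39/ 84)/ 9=9503/366660 = 0.03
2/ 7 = 0.29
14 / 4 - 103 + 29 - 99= -169.50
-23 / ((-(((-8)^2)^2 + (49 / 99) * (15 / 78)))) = 59202/10543349 = 0.01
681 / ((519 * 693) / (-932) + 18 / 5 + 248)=-3173460/625879 = -5.07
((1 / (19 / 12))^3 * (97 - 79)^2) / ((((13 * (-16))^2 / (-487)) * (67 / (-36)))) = 38342484/77664457 = 0.49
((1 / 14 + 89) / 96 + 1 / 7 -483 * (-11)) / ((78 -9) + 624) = 7142111/931392 = 7.67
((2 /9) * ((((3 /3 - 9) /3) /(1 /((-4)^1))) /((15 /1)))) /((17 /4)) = 256/6885 = 0.04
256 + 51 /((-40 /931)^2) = 44614411/1600 = 27884.01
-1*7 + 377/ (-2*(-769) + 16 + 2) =-10515/1556 = -6.76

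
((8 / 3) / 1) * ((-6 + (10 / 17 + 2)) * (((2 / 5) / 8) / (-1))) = 116/255 = 0.45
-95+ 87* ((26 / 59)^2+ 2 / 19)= -4560083/66139 = -68.95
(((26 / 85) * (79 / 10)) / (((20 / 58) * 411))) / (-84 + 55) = -1027/1746750 = 0.00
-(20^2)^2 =-160000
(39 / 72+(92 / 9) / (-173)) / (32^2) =6011/12754944 = 0.00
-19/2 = -9.50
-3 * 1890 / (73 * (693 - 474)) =-1890/5329 = -0.35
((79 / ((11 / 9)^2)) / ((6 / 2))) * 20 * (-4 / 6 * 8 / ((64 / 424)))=-12457.19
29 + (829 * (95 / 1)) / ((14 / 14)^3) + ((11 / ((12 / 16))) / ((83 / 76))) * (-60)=6472192/83 = 77978.22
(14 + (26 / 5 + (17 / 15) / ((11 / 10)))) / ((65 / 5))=1.56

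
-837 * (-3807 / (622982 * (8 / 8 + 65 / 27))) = 86034393/57314344 = 1.50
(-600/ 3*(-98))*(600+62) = 12975200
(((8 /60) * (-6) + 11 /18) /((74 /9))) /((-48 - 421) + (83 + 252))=17/99160 = 0.00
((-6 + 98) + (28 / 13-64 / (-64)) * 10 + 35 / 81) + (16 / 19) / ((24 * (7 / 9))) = 17368271/140049 = 124.02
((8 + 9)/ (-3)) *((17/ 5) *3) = -289/5 = -57.80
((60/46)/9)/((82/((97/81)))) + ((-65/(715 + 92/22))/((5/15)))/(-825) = 820856/335703285 = 0.00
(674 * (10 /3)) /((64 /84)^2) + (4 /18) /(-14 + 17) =6687893/1728 = 3870.31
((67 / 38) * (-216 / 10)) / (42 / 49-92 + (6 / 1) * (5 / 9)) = 37989/87590 = 0.43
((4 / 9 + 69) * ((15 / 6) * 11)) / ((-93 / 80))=-1642.77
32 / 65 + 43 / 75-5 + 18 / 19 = -55334/18525 = -2.99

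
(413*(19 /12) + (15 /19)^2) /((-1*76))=-2835467/329232 = -8.61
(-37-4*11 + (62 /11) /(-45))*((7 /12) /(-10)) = 281099/59400 = 4.73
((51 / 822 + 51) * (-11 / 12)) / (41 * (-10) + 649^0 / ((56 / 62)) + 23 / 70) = 5386535/47017578 = 0.11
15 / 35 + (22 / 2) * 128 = 9859/7 = 1408.43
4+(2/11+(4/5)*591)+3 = 26399/55 = 479.98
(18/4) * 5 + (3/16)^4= 1474641/65536 = 22.50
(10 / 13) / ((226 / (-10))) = -50/1469 = -0.03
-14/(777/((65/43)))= -130/4773 = -0.03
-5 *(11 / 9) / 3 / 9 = -55/243 = -0.23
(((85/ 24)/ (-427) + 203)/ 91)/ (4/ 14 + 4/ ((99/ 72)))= 22882849/32773104 = 0.70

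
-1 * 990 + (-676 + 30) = -1636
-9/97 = -0.09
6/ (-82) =-3/41 = -0.07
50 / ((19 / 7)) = 350/19 = 18.42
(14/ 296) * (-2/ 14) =-1/148 = -0.01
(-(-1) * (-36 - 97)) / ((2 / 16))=-1064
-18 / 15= -6/5 = -1.20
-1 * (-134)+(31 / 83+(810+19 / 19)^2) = 54601996/83 = 657855.37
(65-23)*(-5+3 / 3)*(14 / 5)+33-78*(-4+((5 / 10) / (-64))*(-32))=-144.90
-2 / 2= -1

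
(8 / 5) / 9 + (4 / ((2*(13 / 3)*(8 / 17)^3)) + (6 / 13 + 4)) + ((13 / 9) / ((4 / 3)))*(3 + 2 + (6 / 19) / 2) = 41702261/2845440 = 14.66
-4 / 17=-0.24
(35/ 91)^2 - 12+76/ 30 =-23623/2535 = -9.32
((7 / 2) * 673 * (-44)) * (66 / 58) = -3420186/29 = -117937.45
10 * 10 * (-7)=-700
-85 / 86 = -0.99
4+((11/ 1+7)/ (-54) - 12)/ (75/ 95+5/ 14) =-6182/915 = -6.76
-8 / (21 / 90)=-34.29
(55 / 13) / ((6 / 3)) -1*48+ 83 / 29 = -32439/754 = -43.02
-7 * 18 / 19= -6.63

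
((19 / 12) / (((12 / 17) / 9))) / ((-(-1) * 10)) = 323/160 = 2.02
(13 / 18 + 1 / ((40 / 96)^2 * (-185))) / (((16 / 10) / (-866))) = -24911789/66600 = -374.05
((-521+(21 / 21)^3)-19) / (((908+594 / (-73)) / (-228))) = 4485558/32845 = 136.57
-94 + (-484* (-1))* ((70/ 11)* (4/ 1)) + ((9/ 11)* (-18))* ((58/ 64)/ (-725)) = 53794481/4400 = 12226.02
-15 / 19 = -0.79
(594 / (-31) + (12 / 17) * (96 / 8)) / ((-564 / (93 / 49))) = 2817/78302 = 0.04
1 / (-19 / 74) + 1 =-55/19 = -2.89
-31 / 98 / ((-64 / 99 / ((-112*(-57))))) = 174933/56 = 3123.80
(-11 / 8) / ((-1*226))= 11/1808 = 0.01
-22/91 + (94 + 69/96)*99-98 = 27020199/2912 = 9278.91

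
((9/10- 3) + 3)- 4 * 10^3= -39991/10 = -3999.10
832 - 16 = 816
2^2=4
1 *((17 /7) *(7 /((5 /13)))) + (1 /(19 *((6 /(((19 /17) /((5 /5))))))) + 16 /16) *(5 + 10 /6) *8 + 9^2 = 136978/765 = 179.06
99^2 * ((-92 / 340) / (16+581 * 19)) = -6831/28475 = -0.24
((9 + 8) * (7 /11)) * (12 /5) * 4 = 5712/55 = 103.85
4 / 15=0.27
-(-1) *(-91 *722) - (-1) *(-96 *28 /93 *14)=-2049306/31 = -66106.65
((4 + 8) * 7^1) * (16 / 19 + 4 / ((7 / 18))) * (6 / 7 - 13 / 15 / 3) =211936/399 = 531.17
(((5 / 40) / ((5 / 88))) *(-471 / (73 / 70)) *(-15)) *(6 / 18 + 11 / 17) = 18133500/1241 = 14612.01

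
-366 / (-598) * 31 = 5673/299 = 18.97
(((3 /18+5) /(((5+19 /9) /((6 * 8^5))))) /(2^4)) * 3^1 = 26784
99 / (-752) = -99/752 = -0.13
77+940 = 1017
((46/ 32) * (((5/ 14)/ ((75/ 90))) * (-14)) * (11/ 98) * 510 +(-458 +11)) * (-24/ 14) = 1106307/686 = 1612.69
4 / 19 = 0.21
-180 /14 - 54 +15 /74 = -34527/518 = -66.65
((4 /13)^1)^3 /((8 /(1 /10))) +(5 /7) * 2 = 109878/76895 = 1.43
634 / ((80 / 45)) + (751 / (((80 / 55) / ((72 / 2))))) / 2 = 38601/4 = 9650.25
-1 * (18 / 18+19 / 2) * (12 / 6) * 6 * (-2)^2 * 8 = -4032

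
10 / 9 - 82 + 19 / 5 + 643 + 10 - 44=23936/45 = 531.91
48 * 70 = 3360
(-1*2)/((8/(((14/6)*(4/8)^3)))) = -7/96 = -0.07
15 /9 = 5/3 = 1.67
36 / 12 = 3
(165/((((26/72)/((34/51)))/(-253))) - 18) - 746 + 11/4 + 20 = -4046065/52 = -77808.94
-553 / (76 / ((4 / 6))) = -553/114 = -4.85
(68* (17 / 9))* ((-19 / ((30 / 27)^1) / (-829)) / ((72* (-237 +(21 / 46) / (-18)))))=-126293/813485265 = 0.00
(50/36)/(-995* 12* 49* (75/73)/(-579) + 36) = 352225/272406672 = 0.00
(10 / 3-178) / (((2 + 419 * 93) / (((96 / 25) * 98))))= -234752/139175 = -1.69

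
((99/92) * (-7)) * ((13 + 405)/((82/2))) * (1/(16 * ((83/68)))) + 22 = 11313115/626152 = 18.07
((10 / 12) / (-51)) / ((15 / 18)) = -1/51 = -0.02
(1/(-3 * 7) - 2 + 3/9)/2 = -6/7 = -0.86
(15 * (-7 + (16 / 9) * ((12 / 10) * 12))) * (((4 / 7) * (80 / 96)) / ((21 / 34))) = 10540/49 = 215.10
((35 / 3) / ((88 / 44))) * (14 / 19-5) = -945/38 = -24.87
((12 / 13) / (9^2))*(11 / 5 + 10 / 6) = 232/5265 = 0.04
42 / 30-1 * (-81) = 412/5 = 82.40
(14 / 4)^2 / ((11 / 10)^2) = 1225/121 = 10.12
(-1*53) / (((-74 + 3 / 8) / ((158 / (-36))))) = -16748/5301 = -3.16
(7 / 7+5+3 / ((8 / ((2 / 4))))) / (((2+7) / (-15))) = -165/16 = -10.31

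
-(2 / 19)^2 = -4/361 = -0.01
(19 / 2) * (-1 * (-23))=437/2 = 218.50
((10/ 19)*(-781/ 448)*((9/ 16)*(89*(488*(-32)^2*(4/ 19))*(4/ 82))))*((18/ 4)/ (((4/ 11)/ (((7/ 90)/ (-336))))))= 139921617/207214 = 675.25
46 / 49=0.94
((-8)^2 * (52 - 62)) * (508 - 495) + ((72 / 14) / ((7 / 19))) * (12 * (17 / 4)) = -372796/49 = -7608.08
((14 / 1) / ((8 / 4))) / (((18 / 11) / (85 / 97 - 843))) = -3144911/873 = -3602.42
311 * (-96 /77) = -29856/77 = -387.74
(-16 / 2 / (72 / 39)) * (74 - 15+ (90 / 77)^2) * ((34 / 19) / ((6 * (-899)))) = 79098331/911459241 = 0.09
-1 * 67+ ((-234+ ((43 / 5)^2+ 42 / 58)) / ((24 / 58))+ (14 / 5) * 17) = -30331/75 = -404.41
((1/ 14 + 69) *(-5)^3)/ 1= -120875/14 = -8633.93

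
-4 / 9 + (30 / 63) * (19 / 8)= 173/252 = 0.69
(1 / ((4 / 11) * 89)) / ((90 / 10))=11/3204 = 0.00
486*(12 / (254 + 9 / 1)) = 5832/263 = 22.17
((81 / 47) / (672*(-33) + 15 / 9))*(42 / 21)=-486/3126581 = 0.00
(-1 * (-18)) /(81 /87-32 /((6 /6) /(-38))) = 522/35291 = 0.01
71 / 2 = 35.50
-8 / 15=-0.53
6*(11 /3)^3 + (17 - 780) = -4205/9 = -467.22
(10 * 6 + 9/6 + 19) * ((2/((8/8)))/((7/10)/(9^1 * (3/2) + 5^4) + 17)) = 1027985/108552 = 9.47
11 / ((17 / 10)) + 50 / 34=135/17 = 7.94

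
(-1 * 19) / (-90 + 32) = 19/58 = 0.33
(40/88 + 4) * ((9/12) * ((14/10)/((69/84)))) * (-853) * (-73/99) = 149507869/41745 = 3581.46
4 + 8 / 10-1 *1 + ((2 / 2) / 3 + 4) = 122/15 = 8.13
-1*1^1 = -1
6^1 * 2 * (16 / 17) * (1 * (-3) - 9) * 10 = -23040/17 = -1355.29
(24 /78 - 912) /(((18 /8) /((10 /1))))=-474080/117 = -4051.97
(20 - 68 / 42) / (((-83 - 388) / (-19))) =7334/9891 = 0.74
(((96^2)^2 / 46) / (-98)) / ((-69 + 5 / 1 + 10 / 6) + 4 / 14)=303.65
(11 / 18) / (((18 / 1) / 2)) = 11/162 = 0.07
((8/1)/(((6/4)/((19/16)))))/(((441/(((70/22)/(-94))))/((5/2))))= -475/390852 = 0.00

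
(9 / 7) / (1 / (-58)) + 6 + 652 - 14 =3986/7 = 569.43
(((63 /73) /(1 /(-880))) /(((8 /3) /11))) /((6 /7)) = -266805/73 = -3654.86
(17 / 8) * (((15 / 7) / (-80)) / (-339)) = 17/101248 = 0.00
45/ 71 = 0.63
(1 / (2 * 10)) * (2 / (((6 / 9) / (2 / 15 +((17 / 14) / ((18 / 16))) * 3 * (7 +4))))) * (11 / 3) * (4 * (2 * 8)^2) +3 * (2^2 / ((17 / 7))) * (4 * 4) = 180417088/8925 = 20214.80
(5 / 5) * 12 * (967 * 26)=301704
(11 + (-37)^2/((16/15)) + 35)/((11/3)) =63813/176 = 362.57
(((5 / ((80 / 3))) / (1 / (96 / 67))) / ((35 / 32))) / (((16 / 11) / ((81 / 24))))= 2673/4690 = 0.57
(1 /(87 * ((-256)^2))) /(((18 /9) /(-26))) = -13/5701632 = 0.00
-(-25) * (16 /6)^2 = 177.78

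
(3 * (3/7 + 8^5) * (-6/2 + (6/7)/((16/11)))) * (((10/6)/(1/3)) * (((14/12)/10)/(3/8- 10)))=14362.79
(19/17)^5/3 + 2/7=25851835/29816997 = 0.87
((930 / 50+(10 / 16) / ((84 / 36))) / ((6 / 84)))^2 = 27910089/400 = 69775.22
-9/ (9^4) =-1/729 = 0.00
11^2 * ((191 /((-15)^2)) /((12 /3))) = 23111/900 = 25.68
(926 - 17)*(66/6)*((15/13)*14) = 2099790/13 = 161522.31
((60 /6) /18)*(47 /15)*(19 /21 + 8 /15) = 7097/2835 = 2.50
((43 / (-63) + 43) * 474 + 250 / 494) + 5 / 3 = 20060.65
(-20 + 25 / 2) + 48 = 81/2 = 40.50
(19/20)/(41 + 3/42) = 0.02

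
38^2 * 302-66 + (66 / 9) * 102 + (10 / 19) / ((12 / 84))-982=8280042/19 = 435791.68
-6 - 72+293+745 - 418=542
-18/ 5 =-3.60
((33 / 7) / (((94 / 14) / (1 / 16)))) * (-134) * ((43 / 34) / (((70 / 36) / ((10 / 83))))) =-855657/1856876 = -0.46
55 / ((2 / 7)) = 385/2 = 192.50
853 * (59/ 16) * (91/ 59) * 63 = 4890249/16 = 305640.56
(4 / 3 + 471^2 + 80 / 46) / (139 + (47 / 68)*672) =260223097/707871 = 367.61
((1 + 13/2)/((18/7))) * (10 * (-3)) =-175/2 = -87.50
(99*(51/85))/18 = 33/10 = 3.30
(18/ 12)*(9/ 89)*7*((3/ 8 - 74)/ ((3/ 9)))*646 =-107870049/712 = -151502.88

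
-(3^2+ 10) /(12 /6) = -19/2 = -9.50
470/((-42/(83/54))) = -19505/1134 = -17.20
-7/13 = -0.54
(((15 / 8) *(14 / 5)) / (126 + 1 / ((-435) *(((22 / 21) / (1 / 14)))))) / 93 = 11165/24920249 = 0.00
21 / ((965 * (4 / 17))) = 0.09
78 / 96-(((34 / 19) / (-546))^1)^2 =349759973/430479504 = 0.81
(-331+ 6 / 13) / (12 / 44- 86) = 47267/12259 = 3.86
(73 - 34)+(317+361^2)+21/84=130677.25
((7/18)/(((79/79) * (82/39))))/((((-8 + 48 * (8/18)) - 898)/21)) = -1911/435256 = 0.00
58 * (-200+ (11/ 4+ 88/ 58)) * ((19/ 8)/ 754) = -431395/12064 = -35.76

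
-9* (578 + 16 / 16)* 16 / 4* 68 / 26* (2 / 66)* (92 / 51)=-426144/143 = -2980.03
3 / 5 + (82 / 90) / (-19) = 472/855 = 0.55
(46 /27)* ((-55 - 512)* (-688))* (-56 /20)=-9304512/5 = -1860902.40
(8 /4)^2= 4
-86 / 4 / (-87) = 43/174 = 0.25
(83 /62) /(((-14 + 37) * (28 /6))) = 249/19964 = 0.01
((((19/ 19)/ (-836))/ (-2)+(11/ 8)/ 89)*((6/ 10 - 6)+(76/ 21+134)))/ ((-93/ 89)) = -2762717/1360590 = -2.03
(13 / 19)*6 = 4.11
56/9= 6.22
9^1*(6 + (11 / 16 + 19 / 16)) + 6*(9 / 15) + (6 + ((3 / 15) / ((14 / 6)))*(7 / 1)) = 3243/40 = 81.08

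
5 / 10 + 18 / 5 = 41/10 = 4.10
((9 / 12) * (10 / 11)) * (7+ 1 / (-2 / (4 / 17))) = 1755/374 = 4.69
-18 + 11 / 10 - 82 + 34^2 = 10571/10 = 1057.10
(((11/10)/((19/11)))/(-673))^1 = -121/127870 = 0.00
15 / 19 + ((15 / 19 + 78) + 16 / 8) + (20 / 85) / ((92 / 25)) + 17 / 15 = 9224168/111435 = 82.78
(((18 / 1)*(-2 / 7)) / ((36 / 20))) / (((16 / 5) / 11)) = -275/28 = -9.82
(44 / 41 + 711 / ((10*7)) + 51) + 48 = 316361/2870 = 110.23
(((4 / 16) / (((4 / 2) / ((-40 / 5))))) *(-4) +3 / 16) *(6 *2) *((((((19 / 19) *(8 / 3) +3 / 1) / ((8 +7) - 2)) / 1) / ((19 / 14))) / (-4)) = -7973/1976 = -4.03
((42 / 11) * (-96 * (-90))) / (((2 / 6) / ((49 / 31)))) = 53343360/341 = 156432.14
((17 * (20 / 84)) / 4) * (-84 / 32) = -85/32 = -2.66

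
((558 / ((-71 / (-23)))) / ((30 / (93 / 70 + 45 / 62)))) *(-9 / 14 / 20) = -1384209/3479000 = -0.40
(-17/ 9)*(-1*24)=136/3 = 45.33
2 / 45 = 0.04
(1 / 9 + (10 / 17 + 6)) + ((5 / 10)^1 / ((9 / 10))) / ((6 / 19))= 7765/918 = 8.46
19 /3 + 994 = 3001/3 = 1000.33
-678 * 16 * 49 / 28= -18984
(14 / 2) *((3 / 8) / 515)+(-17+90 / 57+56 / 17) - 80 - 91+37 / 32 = -968610103/5323040 = -181.97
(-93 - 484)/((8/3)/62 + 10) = -53661/934 = -57.45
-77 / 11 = -7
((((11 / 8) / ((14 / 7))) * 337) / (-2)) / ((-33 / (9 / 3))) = 337/32 = 10.53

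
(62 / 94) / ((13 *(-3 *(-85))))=31/155805 = 0.00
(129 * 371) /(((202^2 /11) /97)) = 51065553/40804 = 1251.48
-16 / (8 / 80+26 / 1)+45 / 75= -17/1305 = -0.01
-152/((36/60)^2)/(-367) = 3800/3303 = 1.15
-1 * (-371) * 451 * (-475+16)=-76800339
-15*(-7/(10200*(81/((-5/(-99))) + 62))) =7/1132744 = 0.00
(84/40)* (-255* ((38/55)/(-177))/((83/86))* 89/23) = 51917082/6194705 = 8.38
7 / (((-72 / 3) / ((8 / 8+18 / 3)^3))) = -2401/24 = -100.04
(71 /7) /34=71/238 = 0.30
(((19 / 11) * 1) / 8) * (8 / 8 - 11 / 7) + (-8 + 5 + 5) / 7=0.16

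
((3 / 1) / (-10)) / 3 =-1/10 = -0.10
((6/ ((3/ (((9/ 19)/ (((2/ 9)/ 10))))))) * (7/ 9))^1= 630/19 = 33.16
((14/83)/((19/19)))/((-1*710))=-7/29465 = 0.00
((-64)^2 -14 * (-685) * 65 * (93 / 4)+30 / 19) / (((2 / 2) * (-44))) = -550885433/1672 = -329476.93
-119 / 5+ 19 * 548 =51941/5 = 10388.20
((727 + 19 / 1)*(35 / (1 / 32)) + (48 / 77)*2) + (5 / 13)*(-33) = 836344063/1001 = 835508.55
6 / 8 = 3/4 = 0.75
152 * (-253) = -38456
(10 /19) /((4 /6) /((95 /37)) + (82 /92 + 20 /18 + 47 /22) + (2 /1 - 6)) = 56925/43093 = 1.32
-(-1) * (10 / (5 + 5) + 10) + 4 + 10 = 25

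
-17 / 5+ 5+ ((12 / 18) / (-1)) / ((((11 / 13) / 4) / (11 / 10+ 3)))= -1868/165 = -11.32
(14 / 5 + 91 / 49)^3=4330747/42875 = 101.01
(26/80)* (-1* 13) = -169/40 = -4.22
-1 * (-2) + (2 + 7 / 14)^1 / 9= 41/18 = 2.28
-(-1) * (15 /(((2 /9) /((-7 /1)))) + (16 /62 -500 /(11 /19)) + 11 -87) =-962901/682 = -1411.88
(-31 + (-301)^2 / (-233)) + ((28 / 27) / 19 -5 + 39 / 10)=-503086699/1195290 = -420.89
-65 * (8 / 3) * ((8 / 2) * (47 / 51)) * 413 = -263888.10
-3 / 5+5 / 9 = -2/45 = -0.04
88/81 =1.09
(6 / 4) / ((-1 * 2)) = -3/4 = -0.75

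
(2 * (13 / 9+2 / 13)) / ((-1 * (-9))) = 374/1053 = 0.36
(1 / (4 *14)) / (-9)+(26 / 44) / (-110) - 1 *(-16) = 4876477/304920 = 15.99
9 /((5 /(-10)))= -18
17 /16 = 1.06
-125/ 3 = -41.67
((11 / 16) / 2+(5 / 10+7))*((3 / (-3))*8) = -251/4 = -62.75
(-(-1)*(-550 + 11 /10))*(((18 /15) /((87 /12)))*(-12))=790416/725 = 1090.23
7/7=1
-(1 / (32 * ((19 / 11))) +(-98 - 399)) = 496.98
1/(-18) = -1/18 = -0.06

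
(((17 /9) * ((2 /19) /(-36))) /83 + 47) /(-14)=-1715323/510948 = -3.36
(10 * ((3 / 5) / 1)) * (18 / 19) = 108/19 = 5.68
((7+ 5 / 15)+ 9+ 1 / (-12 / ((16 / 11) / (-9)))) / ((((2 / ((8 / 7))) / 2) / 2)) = 77680/2079 = 37.36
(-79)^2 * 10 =62410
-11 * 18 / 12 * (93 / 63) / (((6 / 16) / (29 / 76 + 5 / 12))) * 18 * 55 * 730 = -711939800/19 = -37470515.79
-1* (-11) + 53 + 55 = 119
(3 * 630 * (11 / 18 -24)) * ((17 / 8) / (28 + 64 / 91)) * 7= -478695945/20896 = -22908.50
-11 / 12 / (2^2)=-11/48 = -0.23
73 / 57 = 1.28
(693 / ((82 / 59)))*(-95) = -3884265/82 = -47369.09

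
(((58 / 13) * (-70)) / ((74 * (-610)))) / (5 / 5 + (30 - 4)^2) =203/19863857 = 0.00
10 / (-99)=-10/99 = -0.10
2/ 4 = 1/2 = 0.50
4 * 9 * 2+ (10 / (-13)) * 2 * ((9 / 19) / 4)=17739/247 = 71.82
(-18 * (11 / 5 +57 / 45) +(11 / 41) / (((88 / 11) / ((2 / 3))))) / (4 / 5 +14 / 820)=-76.34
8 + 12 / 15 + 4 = 64/5 = 12.80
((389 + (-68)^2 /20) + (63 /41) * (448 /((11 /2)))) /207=1680791/466785 = 3.60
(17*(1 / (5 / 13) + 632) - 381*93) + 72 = -122864/5 = -24572.80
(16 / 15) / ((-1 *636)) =-4/2385 = 0.00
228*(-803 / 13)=-183084/13 = -14083.38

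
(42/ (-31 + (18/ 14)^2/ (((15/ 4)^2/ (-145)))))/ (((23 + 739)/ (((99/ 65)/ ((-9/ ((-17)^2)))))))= 1090397/19433921 = 0.06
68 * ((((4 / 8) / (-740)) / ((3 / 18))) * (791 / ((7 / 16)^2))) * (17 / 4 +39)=-63807936/1295 = -49272.54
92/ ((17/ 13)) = 1196/17 = 70.35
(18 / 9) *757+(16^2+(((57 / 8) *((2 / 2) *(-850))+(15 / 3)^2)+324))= -15749/4 = -3937.25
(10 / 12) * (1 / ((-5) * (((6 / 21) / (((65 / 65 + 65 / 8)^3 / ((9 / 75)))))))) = -68077975/18432 = -3693.47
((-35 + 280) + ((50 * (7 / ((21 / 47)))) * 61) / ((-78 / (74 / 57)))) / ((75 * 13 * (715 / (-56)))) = 41104504/929825325 = 0.04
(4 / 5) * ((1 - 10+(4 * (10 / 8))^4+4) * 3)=1488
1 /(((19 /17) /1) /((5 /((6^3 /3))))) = 85/1368 = 0.06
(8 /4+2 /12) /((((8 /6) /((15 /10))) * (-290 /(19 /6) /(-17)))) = 0.45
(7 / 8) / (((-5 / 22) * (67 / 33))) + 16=18899/1340 = 14.10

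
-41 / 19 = -2.16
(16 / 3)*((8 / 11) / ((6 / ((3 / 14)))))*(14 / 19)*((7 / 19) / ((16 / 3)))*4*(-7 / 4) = -196/3971 = -0.05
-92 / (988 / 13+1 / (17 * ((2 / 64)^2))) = -0.68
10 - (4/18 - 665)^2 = -35795479/81 = -441919.49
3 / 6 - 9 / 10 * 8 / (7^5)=83963/168070 = 0.50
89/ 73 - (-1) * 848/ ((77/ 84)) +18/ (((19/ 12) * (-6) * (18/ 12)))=14113441/15257 = 925.05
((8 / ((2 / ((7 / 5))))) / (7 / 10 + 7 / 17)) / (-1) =-136/27 = -5.04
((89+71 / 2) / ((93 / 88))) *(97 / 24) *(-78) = -1151293/31 = -37138.48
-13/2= -6.50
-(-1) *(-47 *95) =-4465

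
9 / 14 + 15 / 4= 123/28 = 4.39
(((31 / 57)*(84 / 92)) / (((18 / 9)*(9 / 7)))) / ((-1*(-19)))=1519/149454 = 0.01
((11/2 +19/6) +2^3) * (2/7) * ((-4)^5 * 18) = -614400/7 = -87771.43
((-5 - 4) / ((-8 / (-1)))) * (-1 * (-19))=-171/8 = -21.38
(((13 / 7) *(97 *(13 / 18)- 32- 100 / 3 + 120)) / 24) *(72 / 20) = 5837/168 = 34.74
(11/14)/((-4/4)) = -11/14 = -0.79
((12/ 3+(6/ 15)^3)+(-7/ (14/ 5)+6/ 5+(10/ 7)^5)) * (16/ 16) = 36613637/4201750 = 8.71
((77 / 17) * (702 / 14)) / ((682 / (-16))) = -2808/527 = -5.33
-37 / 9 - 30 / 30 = -46/9 = -5.11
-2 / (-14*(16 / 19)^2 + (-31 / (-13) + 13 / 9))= 42237/128800 = 0.33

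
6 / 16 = 3/8 = 0.38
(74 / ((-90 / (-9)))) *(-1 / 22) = -37/110 = -0.34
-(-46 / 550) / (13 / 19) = 437/3575 = 0.12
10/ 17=0.59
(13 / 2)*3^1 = 39/2 = 19.50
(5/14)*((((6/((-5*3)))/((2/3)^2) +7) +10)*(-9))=-51.75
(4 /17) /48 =1/204 = 0.00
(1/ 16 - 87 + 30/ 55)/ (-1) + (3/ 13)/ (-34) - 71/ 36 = 29549965/350064 = 84.41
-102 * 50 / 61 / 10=-510/61 = -8.36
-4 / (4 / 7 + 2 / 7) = -14/3 = -4.67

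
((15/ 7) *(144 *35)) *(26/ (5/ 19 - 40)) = -1067040/151 = -7066.49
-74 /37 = -2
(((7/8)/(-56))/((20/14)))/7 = -1/640 = 0.00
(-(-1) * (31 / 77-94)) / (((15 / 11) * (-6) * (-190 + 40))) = -7207/94500 = -0.08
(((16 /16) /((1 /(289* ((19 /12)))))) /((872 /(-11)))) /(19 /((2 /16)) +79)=-5491/219744 = -0.02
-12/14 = -6/7 = -0.86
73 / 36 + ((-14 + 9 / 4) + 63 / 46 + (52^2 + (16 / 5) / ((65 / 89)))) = 181644443/67275 = 2700.03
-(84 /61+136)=-8380/61 = -137.38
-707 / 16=-44.19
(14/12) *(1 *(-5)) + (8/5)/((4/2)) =-151/30 = -5.03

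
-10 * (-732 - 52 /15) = 22064/3 = 7354.67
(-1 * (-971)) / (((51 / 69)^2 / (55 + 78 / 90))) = 430446242/4335 = 99295.56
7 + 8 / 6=8.33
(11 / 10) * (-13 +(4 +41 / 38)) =-3311/380 = -8.71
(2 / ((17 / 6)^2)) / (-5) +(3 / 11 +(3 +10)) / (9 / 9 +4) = 41402/15895 = 2.60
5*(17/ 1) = 85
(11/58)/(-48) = -11/2784 = 0.00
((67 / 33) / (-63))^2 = 4489/4322241 = 0.00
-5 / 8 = -0.62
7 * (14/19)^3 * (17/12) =3.97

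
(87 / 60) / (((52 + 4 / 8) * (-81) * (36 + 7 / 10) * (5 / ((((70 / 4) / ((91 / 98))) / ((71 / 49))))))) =-9947/411570315 = 0.00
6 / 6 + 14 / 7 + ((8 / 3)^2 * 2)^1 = 155/9 = 17.22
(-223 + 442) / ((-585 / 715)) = -803/3 = -267.67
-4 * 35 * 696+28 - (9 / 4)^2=-1558673/16 = -97417.06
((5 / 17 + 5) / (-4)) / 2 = -45/68 = -0.66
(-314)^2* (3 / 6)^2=24649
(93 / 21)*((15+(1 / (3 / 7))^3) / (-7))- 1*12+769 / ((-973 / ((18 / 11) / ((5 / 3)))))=-306492694/10114335 = -30.30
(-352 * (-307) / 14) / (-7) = -54032/49 = -1102.69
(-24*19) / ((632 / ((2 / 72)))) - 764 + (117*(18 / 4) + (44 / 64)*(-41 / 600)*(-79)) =-233.81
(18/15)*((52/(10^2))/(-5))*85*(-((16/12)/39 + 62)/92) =61693/8625 = 7.15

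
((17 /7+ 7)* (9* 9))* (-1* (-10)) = 53460/7 = 7637.14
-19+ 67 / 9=-104/9 = -11.56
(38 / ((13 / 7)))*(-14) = -3724/13 = -286.46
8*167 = 1336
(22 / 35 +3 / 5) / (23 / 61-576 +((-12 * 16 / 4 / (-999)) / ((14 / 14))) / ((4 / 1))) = -873459/409233475 = 0.00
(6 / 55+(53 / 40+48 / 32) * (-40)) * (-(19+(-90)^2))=50410871/55 = 916561.29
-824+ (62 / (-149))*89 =-128294/149 = -861.03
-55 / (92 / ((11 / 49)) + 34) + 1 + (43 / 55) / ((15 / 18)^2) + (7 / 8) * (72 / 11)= 51883961/6712750 = 7.73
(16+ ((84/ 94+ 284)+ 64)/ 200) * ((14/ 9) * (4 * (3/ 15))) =1167586/52875 = 22.08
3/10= 0.30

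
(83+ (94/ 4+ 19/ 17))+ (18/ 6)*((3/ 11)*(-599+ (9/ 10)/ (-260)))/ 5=23334923/2431000 = 9.60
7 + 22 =29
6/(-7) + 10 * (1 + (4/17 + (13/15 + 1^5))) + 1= 11125/357 = 31.16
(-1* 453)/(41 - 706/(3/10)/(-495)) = -134541/13589 = -9.90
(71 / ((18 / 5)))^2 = 388.97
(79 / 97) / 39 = 79/3783 = 0.02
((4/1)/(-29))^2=16/841 = 0.02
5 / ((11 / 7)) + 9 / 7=344/77 = 4.47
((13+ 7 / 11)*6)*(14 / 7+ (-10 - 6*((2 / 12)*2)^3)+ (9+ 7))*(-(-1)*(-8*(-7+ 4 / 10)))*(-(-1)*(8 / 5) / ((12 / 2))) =8960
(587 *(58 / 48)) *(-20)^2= 851150/3 = 283716.67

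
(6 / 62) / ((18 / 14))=7/93 = 0.08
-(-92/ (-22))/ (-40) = 23/220 = 0.10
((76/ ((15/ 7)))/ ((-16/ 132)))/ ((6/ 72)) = -17556/5 = -3511.20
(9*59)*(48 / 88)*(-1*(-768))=2446848/11 = 222440.73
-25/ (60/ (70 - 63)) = -35/12 = -2.92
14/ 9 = 1.56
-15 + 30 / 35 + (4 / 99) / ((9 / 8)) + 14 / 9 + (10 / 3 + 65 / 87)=-1532162/180873 = -8.47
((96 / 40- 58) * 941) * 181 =-47349238/5 = -9469847.60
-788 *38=-29944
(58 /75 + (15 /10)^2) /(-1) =-907/300 = -3.02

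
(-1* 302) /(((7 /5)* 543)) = -1510/3801 = -0.40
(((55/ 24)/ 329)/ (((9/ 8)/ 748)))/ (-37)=-41140/328671 = -0.13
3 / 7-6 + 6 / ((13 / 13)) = 3/7 = 0.43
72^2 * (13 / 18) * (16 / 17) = 59904/17 = 3523.76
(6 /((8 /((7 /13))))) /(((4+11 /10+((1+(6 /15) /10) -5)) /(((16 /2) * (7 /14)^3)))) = 175/494 = 0.35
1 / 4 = 0.25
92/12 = 7.67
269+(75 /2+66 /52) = 4001/13 = 307.77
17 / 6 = 2.83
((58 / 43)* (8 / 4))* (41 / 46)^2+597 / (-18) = -4234159/136482 = -31.02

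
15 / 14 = 1.07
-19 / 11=-1.73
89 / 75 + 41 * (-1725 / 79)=-5297344/5925 = -894.07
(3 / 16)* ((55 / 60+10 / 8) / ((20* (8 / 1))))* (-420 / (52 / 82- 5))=11193/45824 = 0.24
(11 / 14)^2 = 121/196 = 0.62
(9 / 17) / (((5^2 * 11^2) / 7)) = 63/51425 = 0.00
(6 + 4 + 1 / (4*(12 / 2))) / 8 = 241/192 = 1.26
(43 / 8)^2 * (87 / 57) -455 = -499659/1216 = -410.90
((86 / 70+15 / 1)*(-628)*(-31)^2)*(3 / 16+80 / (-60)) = 235669874/21 = 11222374.95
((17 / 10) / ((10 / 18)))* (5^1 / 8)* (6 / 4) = 459/160 = 2.87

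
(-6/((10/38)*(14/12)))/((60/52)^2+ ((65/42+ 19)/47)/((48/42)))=-260784576/22870645 = -11.40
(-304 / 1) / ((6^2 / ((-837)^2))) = -5915916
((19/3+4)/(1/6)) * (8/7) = 496/7 = 70.86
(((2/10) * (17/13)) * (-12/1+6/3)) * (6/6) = -34/13 = -2.62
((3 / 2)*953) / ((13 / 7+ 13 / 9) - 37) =-180117/4246 = -42.42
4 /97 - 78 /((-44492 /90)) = 0.20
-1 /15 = -0.07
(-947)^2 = 896809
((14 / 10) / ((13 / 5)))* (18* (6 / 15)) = 252/65 = 3.88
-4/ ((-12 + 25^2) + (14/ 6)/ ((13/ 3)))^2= -169/15904144 = 0.00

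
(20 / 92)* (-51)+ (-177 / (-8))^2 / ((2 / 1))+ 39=802743/2944 = 272.67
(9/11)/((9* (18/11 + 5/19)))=19/397 = 0.05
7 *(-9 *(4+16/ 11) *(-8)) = 30240/11 = 2749.09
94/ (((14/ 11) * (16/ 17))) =8789/112 = 78.47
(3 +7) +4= 14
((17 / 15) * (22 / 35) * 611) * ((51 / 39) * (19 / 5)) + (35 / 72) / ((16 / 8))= 272559937/126000 = 2163.17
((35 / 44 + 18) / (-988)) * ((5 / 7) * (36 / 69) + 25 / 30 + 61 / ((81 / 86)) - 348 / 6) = -15631127/103076064 = -0.15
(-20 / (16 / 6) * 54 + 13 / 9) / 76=-908/171 = -5.31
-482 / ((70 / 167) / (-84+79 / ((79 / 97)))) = -523211/35 = -14948.89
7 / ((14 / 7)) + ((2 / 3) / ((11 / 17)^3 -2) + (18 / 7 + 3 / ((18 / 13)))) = 466951/59465 = 7.85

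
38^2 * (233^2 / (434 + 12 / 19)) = 744736502/4129 = 180367.28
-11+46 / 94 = -494/47 = -10.51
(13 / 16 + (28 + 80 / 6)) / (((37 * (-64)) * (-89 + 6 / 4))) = 289/1420800 = 0.00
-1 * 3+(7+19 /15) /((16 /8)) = 17/15 = 1.13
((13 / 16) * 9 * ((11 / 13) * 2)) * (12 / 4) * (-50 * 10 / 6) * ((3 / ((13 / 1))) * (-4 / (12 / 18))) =111375/26 = 4283.65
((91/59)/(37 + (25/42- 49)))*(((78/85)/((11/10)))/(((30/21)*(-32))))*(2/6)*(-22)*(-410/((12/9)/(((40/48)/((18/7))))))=83182645/46121952 = 1.80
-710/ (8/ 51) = -18105/4 = -4526.25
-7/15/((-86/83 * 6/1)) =581/7740 = 0.08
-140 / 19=-7.37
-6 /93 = -2/31 = -0.06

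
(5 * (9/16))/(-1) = -45/16 = -2.81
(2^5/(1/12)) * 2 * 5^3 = 96000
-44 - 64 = -108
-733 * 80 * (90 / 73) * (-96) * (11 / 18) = 309619200/73 = 4241358.90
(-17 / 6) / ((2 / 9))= -12.75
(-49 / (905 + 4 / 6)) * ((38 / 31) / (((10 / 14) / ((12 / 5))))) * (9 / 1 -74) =24696/1705 = 14.48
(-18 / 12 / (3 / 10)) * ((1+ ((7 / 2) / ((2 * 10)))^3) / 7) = -64343/89600 = -0.72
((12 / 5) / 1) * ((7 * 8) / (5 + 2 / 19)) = 12768/485 = 26.33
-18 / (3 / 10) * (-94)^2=-530160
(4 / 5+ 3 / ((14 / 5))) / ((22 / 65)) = 1703/308 = 5.53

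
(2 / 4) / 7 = 1/14 = 0.07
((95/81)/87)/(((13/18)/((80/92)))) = 3800/234117 = 0.02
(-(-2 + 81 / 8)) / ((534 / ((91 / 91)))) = -65/4272 = -0.02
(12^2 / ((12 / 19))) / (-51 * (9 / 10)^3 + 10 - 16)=-76000/14393 = -5.28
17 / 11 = 1.55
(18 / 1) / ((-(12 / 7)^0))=-18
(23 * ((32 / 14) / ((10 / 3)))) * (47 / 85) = 25944/2975 = 8.72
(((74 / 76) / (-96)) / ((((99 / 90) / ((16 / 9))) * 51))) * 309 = -19055/191862 = -0.10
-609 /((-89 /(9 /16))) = 5481/1424 = 3.85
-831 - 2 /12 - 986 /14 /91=-3179677/3822 = -831.94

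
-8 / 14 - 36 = -256/7 = -36.57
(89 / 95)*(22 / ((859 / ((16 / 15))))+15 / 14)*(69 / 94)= 405721541/536960900 = 0.76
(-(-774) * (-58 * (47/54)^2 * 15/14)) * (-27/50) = 19675.88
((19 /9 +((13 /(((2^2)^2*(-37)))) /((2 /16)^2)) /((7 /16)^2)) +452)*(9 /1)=7289923/1813 = 4020.92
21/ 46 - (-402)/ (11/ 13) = 240627/506 = 475.55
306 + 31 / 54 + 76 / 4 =17581/54 = 325.57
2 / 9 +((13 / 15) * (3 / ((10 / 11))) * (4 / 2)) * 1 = 1337/225 = 5.94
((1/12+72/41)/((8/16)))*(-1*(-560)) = 2060.16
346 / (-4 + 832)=173/414 = 0.42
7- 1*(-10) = 17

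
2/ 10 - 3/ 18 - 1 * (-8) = 8.03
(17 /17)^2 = 1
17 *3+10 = 61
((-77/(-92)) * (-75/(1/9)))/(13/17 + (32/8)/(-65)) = -2734875/3404 = -803.43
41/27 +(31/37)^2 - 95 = -3429409/36963 = -92.78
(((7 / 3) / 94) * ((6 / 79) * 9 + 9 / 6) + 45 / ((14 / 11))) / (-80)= -736301/1663424 = -0.44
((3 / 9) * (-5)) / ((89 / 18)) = -30/89 = -0.34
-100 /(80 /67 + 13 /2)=-13400/1031 = -13.00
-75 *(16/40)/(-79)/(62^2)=15/151838 = 0.00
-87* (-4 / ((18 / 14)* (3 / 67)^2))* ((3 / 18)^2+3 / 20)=29160544/1215 = 24000.45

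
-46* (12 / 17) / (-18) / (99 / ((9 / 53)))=92/29733 = 0.00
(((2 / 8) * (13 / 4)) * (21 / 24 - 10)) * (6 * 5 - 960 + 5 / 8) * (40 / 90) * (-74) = -261065155/1152 = -226619.06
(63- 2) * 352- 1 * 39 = 21433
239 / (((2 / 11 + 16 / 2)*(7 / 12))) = 5258/105 = 50.08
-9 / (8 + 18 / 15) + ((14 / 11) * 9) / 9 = 149/506 = 0.29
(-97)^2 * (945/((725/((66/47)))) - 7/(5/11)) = -870116093/6815 = -127676.61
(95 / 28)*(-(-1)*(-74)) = -3515/14 = -251.07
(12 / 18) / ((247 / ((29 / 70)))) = 29/25935 = 0.00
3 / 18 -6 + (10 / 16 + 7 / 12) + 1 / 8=-9/2 = -4.50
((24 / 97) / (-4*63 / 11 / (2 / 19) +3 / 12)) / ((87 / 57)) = -20064/26906345 = 0.00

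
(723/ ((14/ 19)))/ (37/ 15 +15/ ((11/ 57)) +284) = 2266605/841288 = 2.69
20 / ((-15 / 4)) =-16/3 = -5.33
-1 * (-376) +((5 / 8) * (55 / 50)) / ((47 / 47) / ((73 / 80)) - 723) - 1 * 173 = 171165549/843184 = 203.00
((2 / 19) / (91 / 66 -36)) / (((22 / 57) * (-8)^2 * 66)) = -3/1608640 = 0.00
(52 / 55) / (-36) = -13/495 = -0.03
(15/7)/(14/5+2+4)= 75/308 = 0.24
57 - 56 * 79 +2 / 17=-74237/17 = -4366.88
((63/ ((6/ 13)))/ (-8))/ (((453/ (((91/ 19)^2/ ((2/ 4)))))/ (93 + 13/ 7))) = -8935199/54511 = -163.92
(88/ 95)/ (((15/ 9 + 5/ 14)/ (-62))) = -229152/8075 = -28.38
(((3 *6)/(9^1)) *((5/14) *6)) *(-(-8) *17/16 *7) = 255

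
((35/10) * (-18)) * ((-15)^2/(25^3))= -567/625 = -0.91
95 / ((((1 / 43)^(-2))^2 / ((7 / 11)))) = 665/37606811 = 0.00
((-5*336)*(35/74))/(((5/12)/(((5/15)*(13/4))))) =-76440/37 = -2065.95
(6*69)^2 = 171396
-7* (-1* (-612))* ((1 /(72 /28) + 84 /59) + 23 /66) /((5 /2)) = -12017096/3245 = -3703.27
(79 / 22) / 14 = 79/308 = 0.26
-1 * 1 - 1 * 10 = -11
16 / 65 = 0.25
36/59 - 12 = -672/59 = -11.39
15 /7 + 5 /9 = 170/63 = 2.70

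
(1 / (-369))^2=1/136161 = 0.00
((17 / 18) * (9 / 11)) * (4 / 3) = 34/33 = 1.03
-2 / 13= -0.15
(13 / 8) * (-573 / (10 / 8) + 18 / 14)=-207987/280 = -742.81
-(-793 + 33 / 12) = 3161/4 = 790.25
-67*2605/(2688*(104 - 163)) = 174535/158592 = 1.10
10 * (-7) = -70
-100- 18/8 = -409/4 = -102.25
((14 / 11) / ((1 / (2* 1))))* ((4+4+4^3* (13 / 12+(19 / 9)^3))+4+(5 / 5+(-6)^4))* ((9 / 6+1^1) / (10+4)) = 7218905/8019 = 900.23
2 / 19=0.11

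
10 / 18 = 0.56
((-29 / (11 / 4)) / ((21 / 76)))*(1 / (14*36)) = -1102/14553 = -0.08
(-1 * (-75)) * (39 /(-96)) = -975/32 = -30.47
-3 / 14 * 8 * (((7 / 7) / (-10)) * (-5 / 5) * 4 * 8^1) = -192/35 = -5.49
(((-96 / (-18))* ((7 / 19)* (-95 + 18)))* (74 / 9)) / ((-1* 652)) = 159544/83619 = 1.91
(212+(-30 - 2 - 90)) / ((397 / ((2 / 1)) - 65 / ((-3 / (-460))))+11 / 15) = -2700/293023 = -0.01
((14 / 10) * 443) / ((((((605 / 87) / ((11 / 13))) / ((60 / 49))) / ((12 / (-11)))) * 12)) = -462492/55055 = -8.40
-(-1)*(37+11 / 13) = 492/13 = 37.85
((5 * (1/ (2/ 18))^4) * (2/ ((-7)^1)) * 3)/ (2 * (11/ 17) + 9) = -669222/245 = -2731.52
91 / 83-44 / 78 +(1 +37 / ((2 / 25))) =464.03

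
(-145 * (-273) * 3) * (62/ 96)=1227135/16 = 76695.94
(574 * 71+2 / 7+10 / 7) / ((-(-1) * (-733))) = -285290/5131 = -55.60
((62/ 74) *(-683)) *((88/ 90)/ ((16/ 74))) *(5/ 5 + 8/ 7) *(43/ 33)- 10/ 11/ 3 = -10015249/1386 = -7226.01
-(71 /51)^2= -5041/2601 = -1.94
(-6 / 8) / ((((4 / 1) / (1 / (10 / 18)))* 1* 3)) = -9/80 = -0.11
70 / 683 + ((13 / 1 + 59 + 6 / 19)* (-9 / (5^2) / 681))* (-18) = 58223618/73644475 = 0.79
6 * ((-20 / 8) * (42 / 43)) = -630/43 = -14.65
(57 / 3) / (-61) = -19/61 = -0.31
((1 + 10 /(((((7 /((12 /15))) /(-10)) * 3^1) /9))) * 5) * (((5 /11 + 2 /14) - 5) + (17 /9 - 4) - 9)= 12524915/4851 = 2581.92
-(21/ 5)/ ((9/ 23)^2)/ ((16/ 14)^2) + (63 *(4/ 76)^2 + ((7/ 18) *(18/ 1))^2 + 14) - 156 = -355028767/3119040 = -113.83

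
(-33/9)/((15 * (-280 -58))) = 11/15210 = 0.00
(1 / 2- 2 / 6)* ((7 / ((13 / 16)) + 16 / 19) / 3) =1168/2223 = 0.53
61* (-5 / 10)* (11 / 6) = -671/12 = -55.92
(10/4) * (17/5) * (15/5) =51/2 = 25.50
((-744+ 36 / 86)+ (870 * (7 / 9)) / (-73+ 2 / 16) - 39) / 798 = -59553919/60015186 = -0.99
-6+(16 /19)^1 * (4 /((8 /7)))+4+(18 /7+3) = 6.52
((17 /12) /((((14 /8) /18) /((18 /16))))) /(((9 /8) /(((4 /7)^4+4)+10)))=205.55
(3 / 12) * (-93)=-93/4 = -23.25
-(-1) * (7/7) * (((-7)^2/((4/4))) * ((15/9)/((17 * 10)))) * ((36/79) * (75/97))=22050/130271 = 0.17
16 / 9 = 1.78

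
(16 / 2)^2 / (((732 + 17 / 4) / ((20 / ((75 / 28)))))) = 28672/44175 = 0.65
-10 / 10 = -1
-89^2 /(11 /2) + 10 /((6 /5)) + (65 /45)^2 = -1273918/891 = -1429.76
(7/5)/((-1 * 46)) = -7/230 = -0.03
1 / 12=0.08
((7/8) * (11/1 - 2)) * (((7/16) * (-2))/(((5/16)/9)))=-3969/20 = -198.45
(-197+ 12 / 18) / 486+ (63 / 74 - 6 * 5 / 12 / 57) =413591/1024974 = 0.40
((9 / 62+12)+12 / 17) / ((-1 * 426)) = -4515/149668 = -0.03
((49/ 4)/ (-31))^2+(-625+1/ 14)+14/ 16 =-67151327/107632 = -623.90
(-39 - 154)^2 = 37249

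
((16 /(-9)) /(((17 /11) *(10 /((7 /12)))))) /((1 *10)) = -77/11475 = -0.01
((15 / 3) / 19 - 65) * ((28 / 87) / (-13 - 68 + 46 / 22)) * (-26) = -117260/17081 = -6.86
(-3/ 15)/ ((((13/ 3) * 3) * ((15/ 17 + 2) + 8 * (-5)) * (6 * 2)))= 17/492180 = 0.00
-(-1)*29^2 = 841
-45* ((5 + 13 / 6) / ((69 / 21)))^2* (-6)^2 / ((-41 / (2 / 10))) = 815409/21689 = 37.60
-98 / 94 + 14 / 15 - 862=-607787/705 = -862.11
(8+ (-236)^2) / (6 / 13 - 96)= -583.05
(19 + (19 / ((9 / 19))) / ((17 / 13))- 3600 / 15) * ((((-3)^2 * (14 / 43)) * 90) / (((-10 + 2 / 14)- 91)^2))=-449467200/91089179 = -4.93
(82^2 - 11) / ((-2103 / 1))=-6713/2103 = -3.19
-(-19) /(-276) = -0.07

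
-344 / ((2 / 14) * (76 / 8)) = -4816/19 = -253.47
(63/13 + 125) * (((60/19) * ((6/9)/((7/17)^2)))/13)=19513280/157339 = 124.02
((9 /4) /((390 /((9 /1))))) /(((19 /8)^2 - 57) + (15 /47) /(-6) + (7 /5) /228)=-578664/572906113 = 0.00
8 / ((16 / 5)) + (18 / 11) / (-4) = 23/11 = 2.09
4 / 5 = 0.80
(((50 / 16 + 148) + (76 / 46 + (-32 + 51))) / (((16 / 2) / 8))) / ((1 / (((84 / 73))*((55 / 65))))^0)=31607/184 = 171.78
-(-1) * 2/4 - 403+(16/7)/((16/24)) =-5587/14 = -399.07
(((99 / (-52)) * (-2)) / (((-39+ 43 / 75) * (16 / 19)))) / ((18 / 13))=-1425/16768 = -0.08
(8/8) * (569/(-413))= -569/413 = -1.38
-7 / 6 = -1.17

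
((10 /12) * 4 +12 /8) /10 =29/60 = 0.48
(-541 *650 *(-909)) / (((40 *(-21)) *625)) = -608.86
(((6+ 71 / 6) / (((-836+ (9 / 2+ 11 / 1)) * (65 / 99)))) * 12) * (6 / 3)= -28248/35555 = -0.79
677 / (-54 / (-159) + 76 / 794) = 14244757/9160 = 1555.10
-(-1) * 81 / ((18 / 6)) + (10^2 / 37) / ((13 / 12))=14187/481 = 29.49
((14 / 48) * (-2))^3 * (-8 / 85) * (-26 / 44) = -4459/403920 = -0.01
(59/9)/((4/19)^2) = 21299/144 = 147.91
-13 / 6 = -2.17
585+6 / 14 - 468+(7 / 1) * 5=1067/7 = 152.43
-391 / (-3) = 391/3 = 130.33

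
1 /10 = 0.10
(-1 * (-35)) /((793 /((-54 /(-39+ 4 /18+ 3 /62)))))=1054620/17137523 = 0.06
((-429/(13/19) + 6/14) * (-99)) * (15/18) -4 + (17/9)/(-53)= 172586590/3339 = 51688.11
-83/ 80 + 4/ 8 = -43/80 = -0.54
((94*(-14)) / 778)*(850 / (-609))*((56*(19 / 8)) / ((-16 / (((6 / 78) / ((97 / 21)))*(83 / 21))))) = -220504025/170704092 = -1.29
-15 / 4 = -3.75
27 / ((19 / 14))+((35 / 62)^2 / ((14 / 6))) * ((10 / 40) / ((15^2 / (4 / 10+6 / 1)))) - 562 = -148474234/273885 = -542.10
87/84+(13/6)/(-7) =61/84 = 0.73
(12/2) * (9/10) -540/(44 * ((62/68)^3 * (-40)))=9511182/1638505 = 5.80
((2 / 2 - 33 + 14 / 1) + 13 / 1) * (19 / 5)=-19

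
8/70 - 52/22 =-2.25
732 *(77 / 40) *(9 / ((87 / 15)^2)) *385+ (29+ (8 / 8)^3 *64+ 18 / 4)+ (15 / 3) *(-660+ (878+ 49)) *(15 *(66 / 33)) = 155827335/841 = 185288.15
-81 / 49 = -1.65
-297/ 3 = -99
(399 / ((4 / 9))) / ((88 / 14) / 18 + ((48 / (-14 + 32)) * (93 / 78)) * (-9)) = -2941029/92600 = -31.76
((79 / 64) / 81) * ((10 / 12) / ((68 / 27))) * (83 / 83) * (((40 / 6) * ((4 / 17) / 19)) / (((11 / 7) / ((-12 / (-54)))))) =13825/234839088 = 0.00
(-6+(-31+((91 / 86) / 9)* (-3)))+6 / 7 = -65911/1806 = -36.50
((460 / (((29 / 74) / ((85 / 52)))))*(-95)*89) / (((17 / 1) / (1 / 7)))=-359760250/2639 = -136324.46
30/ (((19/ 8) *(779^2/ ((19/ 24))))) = 10/606841 = 0.00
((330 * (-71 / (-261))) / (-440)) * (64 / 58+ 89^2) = -16311611/10092 = -1616.29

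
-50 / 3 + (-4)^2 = -2/3 = -0.67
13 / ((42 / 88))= 572/21 = 27.24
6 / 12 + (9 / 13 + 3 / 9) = 119/78 = 1.53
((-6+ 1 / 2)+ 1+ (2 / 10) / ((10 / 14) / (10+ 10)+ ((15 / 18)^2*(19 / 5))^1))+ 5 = 1937/3370 = 0.57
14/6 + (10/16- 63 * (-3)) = 4607/24 = 191.96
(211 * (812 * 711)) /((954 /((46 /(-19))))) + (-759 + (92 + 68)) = -311913437/1007 = -309745.22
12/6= 2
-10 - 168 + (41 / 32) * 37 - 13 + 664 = 16653/32 = 520.41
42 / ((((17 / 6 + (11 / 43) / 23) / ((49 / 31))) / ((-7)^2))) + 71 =635547107/523249 = 1214.62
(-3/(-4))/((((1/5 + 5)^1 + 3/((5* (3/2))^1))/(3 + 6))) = 135/112 = 1.21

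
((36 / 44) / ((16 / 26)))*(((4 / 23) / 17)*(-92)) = -234/187 = -1.25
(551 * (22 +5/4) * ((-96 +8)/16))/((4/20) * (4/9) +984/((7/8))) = -5727645/91424 = -62.65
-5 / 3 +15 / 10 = -1/6 = -0.17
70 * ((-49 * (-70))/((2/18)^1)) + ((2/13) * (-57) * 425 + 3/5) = 140216289/65 = 2157173.68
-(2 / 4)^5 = -1/32 = -0.03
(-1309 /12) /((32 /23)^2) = -692461/12288 = -56.35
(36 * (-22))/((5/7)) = -5544/5 = -1108.80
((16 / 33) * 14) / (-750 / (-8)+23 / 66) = 896/12421 = 0.07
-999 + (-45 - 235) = -1279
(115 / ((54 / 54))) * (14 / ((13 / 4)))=6440/13 = 495.38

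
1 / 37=0.03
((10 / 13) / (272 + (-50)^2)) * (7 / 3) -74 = -571423/7722 = -74.00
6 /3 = 2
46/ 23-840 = -838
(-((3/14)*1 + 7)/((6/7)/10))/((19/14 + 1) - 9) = 3535/279 = 12.67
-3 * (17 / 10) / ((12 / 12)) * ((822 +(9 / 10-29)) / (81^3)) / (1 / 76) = -2564297/4428675 = -0.58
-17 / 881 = -0.02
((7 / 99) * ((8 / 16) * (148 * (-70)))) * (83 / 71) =-3009580/7029 = -428.17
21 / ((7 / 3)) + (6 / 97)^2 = 84717/9409 = 9.00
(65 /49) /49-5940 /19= -14260705/45619 = -312.60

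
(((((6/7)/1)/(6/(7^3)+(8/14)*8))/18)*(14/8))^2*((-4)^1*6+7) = -2000033/356756544 = -0.01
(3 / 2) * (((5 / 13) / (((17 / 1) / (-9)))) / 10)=-27/884 = -0.03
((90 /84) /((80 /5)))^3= 3375/11239424 = 0.00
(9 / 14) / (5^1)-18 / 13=-1143/910 = -1.26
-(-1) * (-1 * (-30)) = 30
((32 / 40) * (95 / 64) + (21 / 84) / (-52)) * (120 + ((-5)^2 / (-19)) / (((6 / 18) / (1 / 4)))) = 1112535/7904 = 140.76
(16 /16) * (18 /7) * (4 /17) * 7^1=72/17 = 4.24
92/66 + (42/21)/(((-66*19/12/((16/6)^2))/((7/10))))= 12214/9405 = 1.30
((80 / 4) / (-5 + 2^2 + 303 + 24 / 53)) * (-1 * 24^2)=-61056/1603 = -38.09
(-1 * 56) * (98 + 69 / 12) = -5810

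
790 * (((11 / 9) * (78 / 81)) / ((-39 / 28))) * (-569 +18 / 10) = 276022208/729 = 378631.29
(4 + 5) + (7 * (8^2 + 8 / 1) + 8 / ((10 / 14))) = 2621/5 = 524.20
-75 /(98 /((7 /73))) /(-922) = 75/942284 = 0.00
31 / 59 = 0.53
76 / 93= 0.82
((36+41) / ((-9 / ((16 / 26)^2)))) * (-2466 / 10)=675136/845 = 798.98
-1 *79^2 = -6241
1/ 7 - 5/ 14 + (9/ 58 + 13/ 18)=2423/3654 = 0.66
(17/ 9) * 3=17/3 = 5.67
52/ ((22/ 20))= 520/11 = 47.27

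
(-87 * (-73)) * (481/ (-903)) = -1018277/301 = -3382.98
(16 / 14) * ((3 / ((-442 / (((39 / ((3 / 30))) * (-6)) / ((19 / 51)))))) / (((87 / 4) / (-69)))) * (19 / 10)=-59616/203 = -293.67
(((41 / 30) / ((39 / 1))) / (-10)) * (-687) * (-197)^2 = 93430.18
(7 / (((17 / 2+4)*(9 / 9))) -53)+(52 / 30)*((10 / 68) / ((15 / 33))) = -66146/1275 = -51.88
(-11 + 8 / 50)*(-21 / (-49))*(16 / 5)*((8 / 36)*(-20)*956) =33161728/525 = 63165.20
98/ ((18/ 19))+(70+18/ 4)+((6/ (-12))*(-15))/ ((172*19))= 177.95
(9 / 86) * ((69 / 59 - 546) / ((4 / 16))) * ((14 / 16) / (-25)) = 405027/50740 = 7.98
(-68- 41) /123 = -109/123 = -0.89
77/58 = 1.33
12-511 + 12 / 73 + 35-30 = -36050/73 = -493.84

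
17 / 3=5.67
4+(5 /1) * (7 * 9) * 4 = 1264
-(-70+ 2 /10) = 349/5 = 69.80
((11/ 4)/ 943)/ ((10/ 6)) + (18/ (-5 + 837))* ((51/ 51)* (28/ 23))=13773/490360 = 0.03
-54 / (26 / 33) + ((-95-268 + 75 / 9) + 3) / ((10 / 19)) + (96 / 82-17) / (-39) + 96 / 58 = -22710787/30914 = -734.64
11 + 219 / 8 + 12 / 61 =18823/488 = 38.57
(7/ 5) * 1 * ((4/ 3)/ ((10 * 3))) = 14/225 = 0.06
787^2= 619369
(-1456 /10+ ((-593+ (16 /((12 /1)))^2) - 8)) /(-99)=3047/405 = 7.52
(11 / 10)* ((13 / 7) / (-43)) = -143/3010 = -0.05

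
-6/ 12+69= 137/2 = 68.50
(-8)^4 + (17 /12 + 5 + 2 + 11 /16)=197045/48 = 4105.10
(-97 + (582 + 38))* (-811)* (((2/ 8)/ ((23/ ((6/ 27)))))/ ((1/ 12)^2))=-3393224/23 = -147531.48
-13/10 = -1.30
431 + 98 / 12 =2635/6 = 439.17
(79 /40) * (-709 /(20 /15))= -168033/160 = -1050.21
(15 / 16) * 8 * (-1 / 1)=-7.50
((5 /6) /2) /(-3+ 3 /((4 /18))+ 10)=5/246 = 0.02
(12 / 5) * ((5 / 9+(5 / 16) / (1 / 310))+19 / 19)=7087/30 = 236.23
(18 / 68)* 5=45/34 = 1.32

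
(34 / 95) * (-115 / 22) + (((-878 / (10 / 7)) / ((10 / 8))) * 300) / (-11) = 2802185/209 = 13407.58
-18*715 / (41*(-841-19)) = 0.37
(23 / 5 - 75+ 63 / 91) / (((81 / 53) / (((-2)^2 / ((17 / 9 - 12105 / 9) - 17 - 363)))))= 240143/2268045 = 0.11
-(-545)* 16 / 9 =8720/9 = 968.89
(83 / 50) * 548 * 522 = 11871324/25 = 474852.96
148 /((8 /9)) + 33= 399/2 = 199.50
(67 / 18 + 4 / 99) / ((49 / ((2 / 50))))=149/48510 = 0.00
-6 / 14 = -3/7 = -0.43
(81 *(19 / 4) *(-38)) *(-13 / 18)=42237/4 = 10559.25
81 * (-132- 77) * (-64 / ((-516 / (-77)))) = 6952176/43 = 161678.51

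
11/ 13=0.85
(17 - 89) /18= -4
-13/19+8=7.32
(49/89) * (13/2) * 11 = 7007/178 = 39.37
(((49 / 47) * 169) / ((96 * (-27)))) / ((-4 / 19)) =157339/487296 = 0.32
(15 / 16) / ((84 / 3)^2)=15/12544 = 0.00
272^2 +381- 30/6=74360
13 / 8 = 1.62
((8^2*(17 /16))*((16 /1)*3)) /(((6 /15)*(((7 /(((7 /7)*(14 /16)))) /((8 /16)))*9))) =170/3 = 56.67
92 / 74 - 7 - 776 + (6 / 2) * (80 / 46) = -660835/851 = -776.54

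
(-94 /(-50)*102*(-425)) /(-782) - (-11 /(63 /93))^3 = 934190500/213003 = 4385.81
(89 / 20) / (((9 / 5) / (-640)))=-14240/9 = -1582.22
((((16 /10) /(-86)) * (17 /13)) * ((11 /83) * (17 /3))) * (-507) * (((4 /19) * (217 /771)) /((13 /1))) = 11037488/261411405 = 0.04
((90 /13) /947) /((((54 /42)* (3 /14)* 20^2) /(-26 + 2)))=-98/61555 = 0.00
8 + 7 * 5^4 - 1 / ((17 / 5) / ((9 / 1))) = 74466/17 = 4380.35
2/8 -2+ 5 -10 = -27/4 = -6.75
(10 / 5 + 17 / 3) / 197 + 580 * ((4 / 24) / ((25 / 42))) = 480007/2955 = 162.44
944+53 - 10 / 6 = 2986/3 = 995.33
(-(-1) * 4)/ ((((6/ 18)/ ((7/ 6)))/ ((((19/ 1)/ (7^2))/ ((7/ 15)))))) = 570/49 = 11.63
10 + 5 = 15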